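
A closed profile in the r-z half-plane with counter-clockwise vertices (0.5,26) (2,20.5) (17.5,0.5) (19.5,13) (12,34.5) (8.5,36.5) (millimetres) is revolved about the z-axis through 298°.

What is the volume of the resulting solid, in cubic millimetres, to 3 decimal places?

Volume = 19110.506 mm³

Profile (r,z), 6 vertices: (0.5,26) (2,20.5) (17.5,0.5) (19.5,13) (12,34.5) (8.5,36.5)
edge 0: (0.5,26)→(2,20.5)  cross = 0.5·20.5 − 2·26 = -41.7500; (r_i+r_j)·cross = 2.5·-41.7500 = -104.3750
edge 1: (2,20.5)→(17.5,0.5)  cross = 2·0.5 − 17.5·20.5 = -357.7500; (r_i+r_j)·cross = 19.5·-357.7500 = -6976.1250
edge 2: (17.5,0.5)→(19.5,13)  cross = 17.5·13 − 19.5·0.5 = 217.7500; (r_i+r_j)·cross = 37·217.7500 = 8056.7500
edge 3: (19.5,13)→(12,34.5)  cross = 19.5·34.5 − 12·13 = 516.7500; (r_i+r_j)·cross = 31.5·516.7500 = 16277.6250
edge 4: (12,34.5)→(8.5,36.5)  cross = 12·36.5 − 8.5·34.5 = 144.7500; (r_i+r_j)·cross = 20.5·144.7500 = 2967.3750
edge 5: (8.5,36.5)→(0.5,26)  cross = 8.5·26 − 0.5·36.5 = 202.7500; (r_i+r_j)·cross = 9·202.7500 = 1824.7500
Σcross = 682.5000 → A = |Σcross|/2 = 341.2500 mm²
Σ(r_i+r_j)·cross = 22046.0000 → first moment M = |Σ|/6 = 3674.3333
R_c = M/A = 3674.3333/341.2500 = 10.7673 mm
θ = 298° = 5.201081 rad
V = θ·R_c·A = 5.201081·10.7673·341.2500 = 19110.506 mm³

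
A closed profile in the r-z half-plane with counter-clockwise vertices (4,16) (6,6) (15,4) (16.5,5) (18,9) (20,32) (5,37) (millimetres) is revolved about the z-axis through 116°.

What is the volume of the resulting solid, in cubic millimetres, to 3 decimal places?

Volume = 9829.936 mm³

Profile (r,z), 7 vertices: (4,16) (6,6) (15,4) (16.5,5) (18,9) (20,32) (5,37)
edge 0: (4,16)→(6,6)  cross = 4·6 − 6·16 = -72.0000; (r_i+r_j)·cross = 10·-72.0000 = -720.0000
edge 1: (6,6)→(15,4)  cross = 6·4 − 15·6 = -66.0000; (r_i+r_j)·cross = 21·-66.0000 = -1386.0000
edge 2: (15,4)→(16.5,5)  cross = 15·5 − 16.5·4 = 9.0000; (r_i+r_j)·cross = 31.5·9.0000 = 283.5000
edge 3: (16.5,5)→(18,9)  cross = 16.5·9 − 18·5 = 58.5000; (r_i+r_j)·cross = 34.5·58.5000 = 2018.2500
edge 4: (18,9)→(20,32)  cross = 18·32 − 20·9 = 396.0000; (r_i+r_j)·cross = 38·396.0000 = 15048.0000
edge 5: (20,32)→(5,37)  cross = 20·37 − 5·32 = 580.0000; (r_i+r_j)·cross = 25·580.0000 = 14500.0000
edge 6: (5,37)→(4,16)  cross = 5·16 − 4·37 = -68.0000; (r_i+r_j)·cross = 9·-68.0000 = -612.0000
Σcross = 837.5000 → A = |Σcross|/2 = 418.7500 mm²
Σ(r_i+r_j)·cross = 29131.7500 → first moment M = |Σ|/6 = 4855.2917
R_c = M/A = 4855.2917/418.7500 = 11.5947 mm
θ = 116° = 2.024582 rad
V = θ·R_c·A = 2.024582·11.5947·418.7500 = 9829.936 mm³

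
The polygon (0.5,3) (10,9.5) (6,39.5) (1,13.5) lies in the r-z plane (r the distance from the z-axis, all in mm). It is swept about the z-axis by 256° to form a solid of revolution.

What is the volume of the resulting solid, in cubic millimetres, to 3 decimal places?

Volume = 4041.903 mm³

Profile (r,z), 4 vertices: (0.5,3) (10,9.5) (6,39.5) (1,13.5)
edge 0: (0.5,3)→(10,9.5)  cross = 0.5·9.5 − 10·3 = -25.2500; (r_i+r_j)·cross = 10.5·-25.2500 = -265.1250
edge 1: (10,9.5)→(6,39.5)  cross = 10·39.5 − 6·9.5 = 338.0000; (r_i+r_j)·cross = 16·338.0000 = 5408.0000
edge 2: (6,39.5)→(1,13.5)  cross = 6·13.5 − 1·39.5 = 41.5000; (r_i+r_j)·cross = 7·41.5000 = 290.5000
edge 3: (1,13.5)→(0.5,3)  cross = 1·3 − 0.5·13.5 = -3.7500; (r_i+r_j)·cross = 1.5·-3.7500 = -5.6250
Σcross = 350.5000 → A = |Σcross|/2 = 175.2500 mm²
Σ(r_i+r_j)·cross = 5427.7500 → first moment M = |Σ|/6 = 904.6250
R_c = M/A = 904.6250/175.2500 = 5.1619 mm
θ = 256° = 4.468043 rad
V = θ·R_c·A = 4.468043·5.1619·175.2500 = 4041.903 mm³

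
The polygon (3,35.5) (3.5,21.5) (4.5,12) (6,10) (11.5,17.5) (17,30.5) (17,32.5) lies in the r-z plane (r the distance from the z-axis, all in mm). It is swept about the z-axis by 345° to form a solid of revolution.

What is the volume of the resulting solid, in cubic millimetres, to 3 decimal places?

Profile (r,z), 7 vertices: (3,35.5) (3.5,21.5) (4.5,12) (6,10) (11.5,17.5) (17,30.5) (17,32.5)
edge 0: (3,35.5)→(3.5,21.5)  cross = 3·21.5 − 3.5·35.5 = -59.7500; (r_i+r_j)·cross = 6.5·-59.7500 = -388.3750
edge 1: (3.5,21.5)→(4.5,12)  cross = 3.5·12 − 4.5·21.5 = -54.7500; (r_i+r_j)·cross = 8·-54.7500 = -438.0000
edge 2: (4.5,12)→(6,10)  cross = 4.5·10 − 6·12 = -27.0000; (r_i+r_j)·cross = 10.5·-27.0000 = -283.5000
edge 3: (6,10)→(11.5,17.5)  cross = 6·17.5 − 11.5·10 = -10.0000; (r_i+r_j)·cross = 17.5·-10.0000 = -175.0000
edge 4: (11.5,17.5)→(17,30.5)  cross = 11.5·30.5 − 17·17.5 = 53.2500; (r_i+r_j)·cross = 28.5·53.2500 = 1517.6250
edge 5: (17,30.5)→(17,32.5)  cross = 17·32.5 − 17·30.5 = 34.0000; (r_i+r_j)·cross = 34·34.0000 = 1156.0000
edge 6: (17,32.5)→(3,35.5)  cross = 17·35.5 − 3·32.5 = 506.0000; (r_i+r_j)·cross = 20·506.0000 = 10120.0000
Σcross = 441.7500 → A = |Σcross|/2 = 220.8750 mm²
Σ(r_i+r_j)·cross = 11508.7500 → first moment M = |Σ|/6 = 1918.1250
R_c = M/A = 1918.1250/220.8750 = 8.6842 mm
θ = 345° = 6.021386 rad
V = θ·R_c·A = 6.021386·8.6842·220.8750 = 11549.771 mm³

Volume = 11549.771 mm³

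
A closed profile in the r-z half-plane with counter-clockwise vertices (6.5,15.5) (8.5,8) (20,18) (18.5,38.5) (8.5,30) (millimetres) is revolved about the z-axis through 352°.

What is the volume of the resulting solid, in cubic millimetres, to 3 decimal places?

Profile (r,z), 5 vertices: (6.5,15.5) (8.5,8) (20,18) (18.5,38.5) (8.5,30)
edge 0: (6.5,15.5)→(8.5,8)  cross = 6.5·8 − 8.5·15.5 = -79.7500; (r_i+r_j)·cross = 15·-79.7500 = -1196.2500
edge 1: (8.5,8)→(20,18)  cross = 8.5·18 − 20·8 = -7.0000; (r_i+r_j)·cross = 28.5·-7.0000 = -199.5000
edge 2: (20,18)→(18.5,38.5)  cross = 20·38.5 − 18.5·18 = 437.0000; (r_i+r_j)·cross = 38.5·437.0000 = 16824.5000
edge 3: (18.5,38.5)→(8.5,30)  cross = 18.5·30 − 8.5·38.5 = 227.7500; (r_i+r_j)·cross = 27·227.7500 = 6149.2500
edge 4: (8.5,30)→(6.5,15.5)  cross = 8.5·15.5 − 6.5·30 = -63.2500; (r_i+r_j)·cross = 15·-63.2500 = -948.7500
Σcross = 514.7500 → A = |Σcross|/2 = 257.3750 mm²
Σ(r_i+r_j)·cross = 20629.2500 → first moment M = |Σ|/6 = 3438.2083
R_c = M/A = 3438.2083/257.3750 = 13.3588 mm
θ = 352° = 6.143559 rad
V = θ·R_c·A = 6.143559·13.3588·257.3750 = 21122.836 mm³

Volume = 21122.836 mm³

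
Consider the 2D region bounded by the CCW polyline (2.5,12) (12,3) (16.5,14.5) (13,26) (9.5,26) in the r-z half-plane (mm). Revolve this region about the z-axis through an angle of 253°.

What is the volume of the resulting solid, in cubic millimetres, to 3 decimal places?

Volume = 8315.651 mm³

Profile (r,z), 5 vertices: (2.5,12) (12,3) (16.5,14.5) (13,26) (9.5,26)
edge 0: (2.5,12)→(12,3)  cross = 2.5·3 − 12·12 = -136.5000; (r_i+r_j)·cross = 14.5·-136.5000 = -1979.2500
edge 1: (12,3)→(16.5,14.5)  cross = 12·14.5 − 16.5·3 = 124.5000; (r_i+r_j)·cross = 28.5·124.5000 = 3548.2500
edge 2: (16.5,14.5)→(13,26)  cross = 16.5·26 − 13·14.5 = 240.5000; (r_i+r_j)·cross = 29.5·240.5000 = 7094.7500
edge 3: (13,26)→(9.5,26)  cross = 13·26 − 9.5·26 = 91.0000; (r_i+r_j)·cross = 22.5·91.0000 = 2047.5000
edge 4: (9.5,26)→(2.5,12)  cross = 9.5·12 − 2.5·26 = 49.0000; (r_i+r_j)·cross = 12·49.0000 = 588.0000
Σcross = 368.5000 → A = |Σcross|/2 = 184.2500 mm²
Σ(r_i+r_j)·cross = 11299.2500 → first moment M = |Σ|/6 = 1883.2083
R_c = M/A = 1883.2083/184.2500 = 10.2209 mm
θ = 253° = 4.415683 rad
V = θ·R_c·A = 4.415683·10.2209·184.2500 = 8315.651 mm³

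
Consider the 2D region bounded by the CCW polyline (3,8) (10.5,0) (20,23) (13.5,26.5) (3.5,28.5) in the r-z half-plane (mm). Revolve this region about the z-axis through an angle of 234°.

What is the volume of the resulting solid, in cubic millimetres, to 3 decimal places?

Volume = 12371.500 mm³

Profile (r,z), 5 vertices: (3,8) (10.5,0) (20,23) (13.5,26.5) (3.5,28.5)
edge 0: (3,8)→(10.5,0)  cross = 3·0 − 10.5·8 = -84.0000; (r_i+r_j)·cross = 13.5·-84.0000 = -1134.0000
edge 1: (10.5,0)→(20,23)  cross = 10.5·23 − 20·0 = 241.5000; (r_i+r_j)·cross = 30.5·241.5000 = 7365.7500
edge 2: (20,23)→(13.5,26.5)  cross = 20·26.5 − 13.5·23 = 219.5000; (r_i+r_j)·cross = 33.5·219.5000 = 7353.2500
edge 3: (13.5,26.5)→(3.5,28.5)  cross = 13.5·28.5 − 3.5·26.5 = 292.0000; (r_i+r_j)·cross = 17·292.0000 = 4964.0000
edge 4: (3.5,28.5)→(3,8)  cross = 3.5·8 − 3·28.5 = -57.5000; (r_i+r_j)·cross = 6.5·-57.5000 = -373.7500
Σcross = 611.5000 → A = |Σcross|/2 = 305.7500 mm²
Σ(r_i+r_j)·cross = 18175.2500 → first moment M = |Σ|/6 = 3029.2083
R_c = M/A = 3029.2083/305.7500 = 9.9075 mm
θ = 234° = 4.084070 rad
V = θ·R_c·A = 4.084070·9.9075·305.7500 = 12371.500 mm³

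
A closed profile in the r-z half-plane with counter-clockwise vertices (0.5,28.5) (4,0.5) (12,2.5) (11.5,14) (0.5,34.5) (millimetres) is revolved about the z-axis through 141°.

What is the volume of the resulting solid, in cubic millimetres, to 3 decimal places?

Profile (r,z), 5 vertices: (0.5,28.5) (4,0.5) (12,2.5) (11.5,14) (0.5,34.5)
edge 0: (0.5,28.5)→(4,0.5)  cross = 0.5·0.5 − 4·28.5 = -113.7500; (r_i+r_j)·cross = 4.5·-113.7500 = -511.8750
edge 1: (4,0.5)→(12,2.5)  cross = 4·2.5 − 12·0.5 = 4.0000; (r_i+r_j)·cross = 16·4.0000 = 64.0000
edge 2: (12,2.5)→(11.5,14)  cross = 12·14 − 11.5·2.5 = 139.2500; (r_i+r_j)·cross = 23.5·139.2500 = 3272.3750
edge 3: (11.5,14)→(0.5,34.5)  cross = 11.5·34.5 − 0.5·14 = 389.7500; (r_i+r_j)·cross = 12·389.7500 = 4677.0000
edge 4: (0.5,34.5)→(0.5,28.5)  cross = 0.5·28.5 − 0.5·34.5 = -3.0000; (r_i+r_j)·cross = 1·-3.0000 = -3.0000
Σcross = 416.2500 → A = |Σcross|/2 = 208.1250 mm²
Σ(r_i+r_j)·cross = 7498.5000 → first moment M = |Σ|/6 = 1249.7500
R_c = M/A = 1249.7500/208.1250 = 6.0048 mm
θ = 141° = 2.460914 rad
V = θ·R_c·A = 2.460914·6.0048·208.1250 = 3075.528 mm³

Volume = 3075.528 mm³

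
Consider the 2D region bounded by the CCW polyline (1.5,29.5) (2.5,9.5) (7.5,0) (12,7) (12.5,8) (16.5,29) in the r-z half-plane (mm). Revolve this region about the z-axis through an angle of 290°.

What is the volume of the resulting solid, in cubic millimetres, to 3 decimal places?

Volume = 12606.819 mm³

Profile (r,z), 6 vertices: (1.5,29.5) (2.5,9.5) (7.5,0) (12,7) (12.5,8) (16.5,29)
edge 0: (1.5,29.5)→(2.5,9.5)  cross = 1.5·9.5 − 2.5·29.5 = -59.5000; (r_i+r_j)·cross = 4·-59.5000 = -238.0000
edge 1: (2.5,9.5)→(7.5,0)  cross = 2.5·0 − 7.5·9.5 = -71.2500; (r_i+r_j)·cross = 10·-71.2500 = -712.5000
edge 2: (7.5,0)→(12,7)  cross = 7.5·7 − 12·0 = 52.5000; (r_i+r_j)·cross = 19.5·52.5000 = 1023.7500
edge 3: (12,7)→(12.5,8)  cross = 12·8 − 12.5·7 = 8.5000; (r_i+r_j)·cross = 24.5·8.5000 = 208.2500
edge 4: (12.5,8)→(16.5,29)  cross = 12.5·29 − 16.5·8 = 230.5000; (r_i+r_j)·cross = 29·230.5000 = 6684.5000
edge 5: (16.5,29)→(1.5,29.5)  cross = 16.5·29.5 − 1.5·29 = 443.2500; (r_i+r_j)·cross = 18·443.2500 = 7978.5000
Σcross = 604.0000 → A = |Σcross|/2 = 302.0000 mm²
Σ(r_i+r_j)·cross = 14944.5000 → first moment M = |Σ|/6 = 2490.7500
R_c = M/A = 2490.7500/302.0000 = 8.2475 mm
θ = 290° = 5.061455 rad
V = θ·R_c·A = 5.061455·8.2475·302.0000 = 12606.819 mm³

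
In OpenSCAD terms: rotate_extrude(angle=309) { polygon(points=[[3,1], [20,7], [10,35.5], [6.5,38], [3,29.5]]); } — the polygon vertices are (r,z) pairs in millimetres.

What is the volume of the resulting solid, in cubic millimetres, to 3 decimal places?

Profile (r,z), 5 vertices: (3,1) (20,7) (10,35.5) (6.5,38) (3,29.5)
edge 0: (3,1)→(20,7)  cross = 3·7 − 20·1 = 1.0000; (r_i+r_j)·cross = 23·1.0000 = 23.0000
edge 1: (20,7)→(10,35.5)  cross = 20·35.5 − 10·7 = 640.0000; (r_i+r_j)·cross = 30·640.0000 = 19200.0000
edge 2: (10,35.5)→(6.5,38)  cross = 10·38 − 6.5·35.5 = 149.2500; (r_i+r_j)·cross = 16.5·149.2500 = 2462.6250
edge 3: (6.5,38)→(3,29.5)  cross = 6.5·29.5 − 3·38 = 77.7500; (r_i+r_j)·cross = 9.5·77.7500 = 738.6250
edge 4: (3,29.5)→(3,1)  cross = 3·1 − 3·29.5 = -85.5000; (r_i+r_j)·cross = 6·-85.5000 = -513.0000
Σcross = 782.5000 → A = |Σcross|/2 = 391.2500 mm²
Σ(r_i+r_j)·cross = 21911.2500 → first moment M = |Σ|/6 = 3651.8750
R_c = M/A = 3651.8750/391.2500 = 9.3339 mm
θ = 309° = 5.393067 rad
V = θ·R_c·A = 5.393067·9.3339·391.2500 = 19694.808 mm³

Volume = 19694.808 mm³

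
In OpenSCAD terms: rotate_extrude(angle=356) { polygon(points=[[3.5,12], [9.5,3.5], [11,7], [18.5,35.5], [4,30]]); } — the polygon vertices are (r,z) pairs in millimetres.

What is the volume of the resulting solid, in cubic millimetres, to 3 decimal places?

Volume = 16378.190 mm³

Profile (r,z), 5 vertices: (3.5,12) (9.5,3.5) (11,7) (18.5,35.5) (4,30)
edge 0: (3.5,12)→(9.5,3.5)  cross = 3.5·3.5 − 9.5·12 = -101.7500; (r_i+r_j)·cross = 13·-101.7500 = -1322.7500
edge 1: (9.5,3.5)→(11,7)  cross = 9.5·7 − 11·3.5 = 28.0000; (r_i+r_j)·cross = 20.5·28.0000 = 574.0000
edge 2: (11,7)→(18.5,35.5)  cross = 11·35.5 − 18.5·7 = 261.0000; (r_i+r_j)·cross = 29.5·261.0000 = 7699.5000
edge 3: (18.5,35.5)→(4,30)  cross = 18.5·30 − 4·35.5 = 413.0000; (r_i+r_j)·cross = 22.5·413.0000 = 9292.5000
edge 4: (4,30)→(3.5,12)  cross = 4·12 − 3.5·30 = -57.0000; (r_i+r_j)·cross = 7.5·-57.0000 = -427.5000
Σcross = 543.2500 → A = |Σcross|/2 = 271.6250 mm²
Σ(r_i+r_j)·cross = 15815.7500 → first moment M = |Σ|/6 = 2635.9583
R_c = M/A = 2635.9583/271.6250 = 9.7044 mm
θ = 356° = 6.213372 rad
V = θ·R_c·A = 6.213372·9.7044·271.6250 = 16378.190 mm³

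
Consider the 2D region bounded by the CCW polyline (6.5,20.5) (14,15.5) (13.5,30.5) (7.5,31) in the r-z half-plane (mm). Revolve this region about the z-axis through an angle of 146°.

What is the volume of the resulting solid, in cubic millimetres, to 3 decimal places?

Volume = 2329.993 mm³

Profile (r,z), 4 vertices: (6.5,20.5) (14,15.5) (13.5,30.5) (7.5,31)
edge 0: (6.5,20.5)→(14,15.5)  cross = 6.5·15.5 − 14·20.5 = -186.2500; (r_i+r_j)·cross = 20.5·-186.2500 = -3818.1250
edge 1: (14,15.5)→(13.5,30.5)  cross = 14·30.5 − 13.5·15.5 = 217.7500; (r_i+r_j)·cross = 27.5·217.7500 = 5988.1250
edge 2: (13.5,30.5)→(7.5,31)  cross = 13.5·31 − 7.5·30.5 = 189.7500; (r_i+r_j)·cross = 21·189.7500 = 3984.7500
edge 3: (7.5,31)→(6.5,20.5)  cross = 7.5·20.5 − 6.5·31 = -47.7500; (r_i+r_j)·cross = 14·-47.7500 = -668.5000
Σcross = 173.5000 → A = |Σcross|/2 = 86.7500 mm²
Σ(r_i+r_j)·cross = 5486.2500 → first moment M = |Σ|/6 = 914.3750
R_c = M/A = 914.3750/86.7500 = 10.5403 mm
θ = 146° = 2.548181 rad
V = θ·R_c·A = 2.548181·10.5403·86.7500 = 2329.993 mm³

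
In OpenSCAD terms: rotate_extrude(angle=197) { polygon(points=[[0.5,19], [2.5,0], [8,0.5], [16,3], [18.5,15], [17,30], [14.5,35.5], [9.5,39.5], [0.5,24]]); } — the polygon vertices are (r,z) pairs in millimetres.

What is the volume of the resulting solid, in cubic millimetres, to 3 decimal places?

Volume = 17368.924 mm³

Profile (r,z), 9 vertices: (0.5,19) (2.5,0) (8,0.5) (16,3) (18.5,15) (17,30) (14.5,35.5) (9.5,39.5) (0.5,24)
edge 0: (0.5,19)→(2.5,0)  cross = 0.5·0 − 2.5·19 = -47.5000; (r_i+r_j)·cross = 3·-47.5000 = -142.5000
edge 1: (2.5,0)→(8,0.5)  cross = 2.5·0.5 − 8·0 = 1.2500; (r_i+r_j)·cross = 10.5·1.2500 = 13.1250
edge 2: (8,0.5)→(16,3)  cross = 8·3 − 16·0.5 = 16.0000; (r_i+r_j)·cross = 24·16.0000 = 384.0000
edge 3: (16,3)→(18.5,15)  cross = 16·15 − 18.5·3 = 184.5000; (r_i+r_j)·cross = 34.5·184.5000 = 6365.2500
edge 4: (18.5,15)→(17,30)  cross = 18.5·30 − 17·15 = 300.0000; (r_i+r_j)·cross = 35.5·300.0000 = 10650.0000
edge 5: (17,30)→(14.5,35.5)  cross = 17·35.5 − 14.5·30 = 168.5000; (r_i+r_j)·cross = 31.5·168.5000 = 5307.7500
edge 6: (14.5,35.5)→(9.5,39.5)  cross = 14.5·39.5 − 9.5·35.5 = 235.5000; (r_i+r_j)·cross = 24·235.5000 = 5652.0000
edge 7: (9.5,39.5)→(0.5,24)  cross = 9.5·24 − 0.5·39.5 = 208.2500; (r_i+r_j)·cross = 10·208.2500 = 2082.5000
edge 8: (0.5,24)→(0.5,19)  cross = 0.5·19 − 0.5·24 = -2.5000; (r_i+r_j)·cross = 1·-2.5000 = -2.5000
Σcross = 1064.0000 → A = |Σcross|/2 = 532.0000 mm²
Σ(r_i+r_j)·cross = 30309.6250 → first moment M = |Σ|/6 = 5051.6042
R_c = M/A = 5051.6042/532.0000 = 9.4955 mm
θ = 197° = 3.438299 rad
V = θ·R_c·A = 3.438299·9.4955·532.0000 = 17368.924 mm³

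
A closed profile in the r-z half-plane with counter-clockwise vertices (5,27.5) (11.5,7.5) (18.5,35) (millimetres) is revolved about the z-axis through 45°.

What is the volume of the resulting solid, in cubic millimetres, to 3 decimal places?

Volume = 1460.350 mm³

Profile (r,z), 3 vertices: (5,27.5) (11.5,7.5) (18.5,35)
edge 0: (5,27.5)→(11.5,7.5)  cross = 5·7.5 − 11.5·27.5 = -278.7500; (r_i+r_j)·cross = 16.5·-278.7500 = -4599.3750
edge 1: (11.5,7.5)→(18.5,35)  cross = 11.5·35 − 18.5·7.5 = 263.7500; (r_i+r_j)·cross = 30·263.7500 = 7912.5000
edge 2: (18.5,35)→(5,27.5)  cross = 18.5·27.5 − 5·35 = 333.7500; (r_i+r_j)·cross = 23.5·333.7500 = 7843.1250
Σcross = 318.7500 → A = |Σcross|/2 = 159.3750 mm²
Σ(r_i+r_j)·cross = 11156.2500 → first moment M = |Σ|/6 = 1859.3750
R_c = M/A = 1859.3750/159.3750 = 11.6667 mm
θ = 45° = 0.785398 rad
V = θ·R_c·A = 0.785398·11.6667·159.3750 = 1460.350 mm³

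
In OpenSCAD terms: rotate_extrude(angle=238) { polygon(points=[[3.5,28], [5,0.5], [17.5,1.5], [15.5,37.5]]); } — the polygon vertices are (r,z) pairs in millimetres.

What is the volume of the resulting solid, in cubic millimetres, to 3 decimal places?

Volume = 17611.082 mm³

Profile (r,z), 4 vertices: (3.5,28) (5,0.5) (17.5,1.5) (15.5,37.5)
edge 0: (3.5,28)→(5,0.5)  cross = 3.5·0.5 − 5·28 = -138.2500; (r_i+r_j)·cross = 8.5·-138.2500 = -1175.1250
edge 1: (5,0.5)→(17.5,1.5)  cross = 5·1.5 − 17.5·0.5 = -1.2500; (r_i+r_j)·cross = 22.5·-1.2500 = -28.1250
edge 2: (17.5,1.5)→(15.5,37.5)  cross = 17.5·37.5 − 15.5·1.5 = 633.0000; (r_i+r_j)·cross = 33·633.0000 = 20889.0000
edge 3: (15.5,37.5)→(3.5,28)  cross = 15.5·28 − 3.5·37.5 = 302.7500; (r_i+r_j)·cross = 19·302.7500 = 5752.2500
Σcross = 796.2500 → A = |Σcross|/2 = 398.1250 mm²
Σ(r_i+r_j)·cross = 25438.0000 → first moment M = |Σ|/6 = 4239.6667
R_c = M/A = 4239.6667/398.1250 = 10.6491 mm
θ = 238° = 4.153884 rad
V = θ·R_c·A = 4.153884·10.6491·398.1250 = 17611.082 mm³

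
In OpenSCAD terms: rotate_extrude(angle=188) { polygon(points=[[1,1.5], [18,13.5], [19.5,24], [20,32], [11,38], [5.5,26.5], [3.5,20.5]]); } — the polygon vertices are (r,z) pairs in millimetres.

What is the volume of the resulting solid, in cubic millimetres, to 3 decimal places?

Profile (r,z), 7 vertices: (1,1.5) (18,13.5) (19.5,24) (20,32) (11,38) (5.5,26.5) (3.5,20.5)
edge 0: (1,1.5)→(18,13.5)  cross = 1·13.5 − 18·1.5 = -13.5000; (r_i+r_j)·cross = 19·-13.5000 = -256.5000
edge 1: (18,13.5)→(19.5,24)  cross = 18·24 − 19.5·13.5 = 168.7500; (r_i+r_j)·cross = 37.5·168.7500 = 6328.1250
edge 2: (19.5,24)→(20,32)  cross = 19.5·32 − 20·24 = 144.0000; (r_i+r_j)·cross = 39.5·144.0000 = 5688.0000
edge 3: (20,32)→(11,38)  cross = 20·38 − 11·32 = 408.0000; (r_i+r_j)·cross = 31·408.0000 = 12648.0000
edge 4: (11,38)→(5.5,26.5)  cross = 11·26.5 − 5.5·38 = 82.5000; (r_i+r_j)·cross = 16.5·82.5000 = 1361.2500
edge 5: (5.5,26.5)→(3.5,20.5)  cross = 5.5·20.5 − 3.5·26.5 = 20.0000; (r_i+r_j)·cross = 9·20.0000 = 180.0000
edge 6: (3.5,20.5)→(1,1.5)  cross = 3.5·1.5 − 1·20.5 = -15.2500; (r_i+r_j)·cross = 4.5·-15.2500 = -68.6250
Σcross = 794.5000 → A = |Σcross|/2 = 397.2500 mm²
Σ(r_i+r_j)·cross = 25880.2500 → first moment M = |Σ|/6 = 4313.3750
R_c = M/A = 4313.3750/397.2500 = 10.8581 mm
θ = 188° = 3.281219 rad
V = θ·R_c·A = 3.281219·10.8581·397.2500 = 14153.128 mm³

Volume = 14153.128 mm³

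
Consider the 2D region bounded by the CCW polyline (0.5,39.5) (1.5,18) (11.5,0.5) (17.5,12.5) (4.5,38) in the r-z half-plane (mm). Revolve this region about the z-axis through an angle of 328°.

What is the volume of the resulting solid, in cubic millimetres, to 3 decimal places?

Volume = 14616.539 mm³

Profile (r,z), 5 vertices: (0.5,39.5) (1.5,18) (11.5,0.5) (17.5,12.5) (4.5,38)
edge 0: (0.5,39.5)→(1.5,18)  cross = 0.5·18 − 1.5·39.5 = -50.2500; (r_i+r_j)·cross = 2·-50.2500 = -100.5000
edge 1: (1.5,18)→(11.5,0.5)  cross = 1.5·0.5 − 11.5·18 = -206.2500; (r_i+r_j)·cross = 13·-206.2500 = -2681.2500
edge 2: (11.5,0.5)→(17.5,12.5)  cross = 11.5·12.5 − 17.5·0.5 = 135.0000; (r_i+r_j)·cross = 29·135.0000 = 3915.0000
edge 3: (17.5,12.5)→(4.5,38)  cross = 17.5·38 − 4.5·12.5 = 608.7500; (r_i+r_j)·cross = 22·608.7500 = 13392.5000
edge 4: (4.5,38)→(0.5,39.5)  cross = 4.5·39.5 − 0.5·38 = 158.7500; (r_i+r_j)·cross = 5·158.7500 = 793.7500
Σcross = 646.0000 → A = |Σcross|/2 = 323.0000 mm²
Σ(r_i+r_j)·cross = 15319.5000 → first moment M = |Σ|/6 = 2553.2500
R_c = M/A = 2553.2500/323.0000 = 7.9048 mm
θ = 328° = 5.724680 rad
V = θ·R_c·A = 5.724680·7.9048·323.0000 = 14616.539 mm³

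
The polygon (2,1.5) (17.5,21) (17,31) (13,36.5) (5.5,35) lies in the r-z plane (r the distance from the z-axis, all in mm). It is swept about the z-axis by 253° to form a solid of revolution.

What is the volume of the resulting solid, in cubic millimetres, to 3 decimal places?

Volume = 12858.745 mm³

Profile (r,z), 5 vertices: (2,1.5) (17.5,21) (17,31) (13,36.5) (5.5,35)
edge 0: (2,1.5)→(17.5,21)  cross = 2·21 − 17.5·1.5 = 15.7500; (r_i+r_j)·cross = 19.5·15.7500 = 307.1250
edge 1: (17.5,21)→(17,31)  cross = 17.5·31 − 17·21 = 185.5000; (r_i+r_j)·cross = 34.5·185.5000 = 6399.7500
edge 2: (17,31)→(13,36.5)  cross = 17·36.5 − 13·31 = 217.5000; (r_i+r_j)·cross = 30·217.5000 = 6525.0000
edge 3: (13,36.5)→(5.5,35)  cross = 13·35 − 5.5·36.5 = 254.2500; (r_i+r_j)·cross = 18.5·254.2500 = 4703.6250
edge 4: (5.5,35)→(2,1.5)  cross = 5.5·1.5 − 2·35 = -61.7500; (r_i+r_j)·cross = 7.5·-61.7500 = -463.1250
Σcross = 611.2500 → A = |Σcross|/2 = 305.6250 mm²
Σ(r_i+r_j)·cross = 17472.3750 → first moment M = |Σ|/6 = 2912.0625
R_c = M/A = 2912.0625/305.6250 = 9.5282 mm
θ = 253° = 4.415683 rad
V = θ·R_c·A = 4.415683·9.5282·305.6250 = 12858.745 mm³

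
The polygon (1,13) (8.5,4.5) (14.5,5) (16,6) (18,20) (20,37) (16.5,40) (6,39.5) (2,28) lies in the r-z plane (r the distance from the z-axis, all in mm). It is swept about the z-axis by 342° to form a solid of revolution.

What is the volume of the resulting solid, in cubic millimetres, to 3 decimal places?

Profile (r,z), 9 vertices: (1,13) (8.5,4.5) (14.5,5) (16,6) (18,20) (20,37) (16.5,40) (6,39.5) (2,28)
edge 0: (1,13)→(8.5,4.5)  cross = 1·4.5 − 8.5·13 = -106.0000; (r_i+r_j)·cross = 9.5·-106.0000 = -1007.0000
edge 1: (8.5,4.5)→(14.5,5)  cross = 8.5·5 − 14.5·4.5 = -22.7500; (r_i+r_j)·cross = 23·-22.7500 = -523.2500
edge 2: (14.5,5)→(16,6)  cross = 14.5·6 − 16·5 = 7.0000; (r_i+r_j)·cross = 30.5·7.0000 = 213.5000
edge 3: (16,6)→(18,20)  cross = 16·20 − 18·6 = 212.0000; (r_i+r_j)·cross = 34·212.0000 = 7208.0000
edge 4: (18,20)→(20,37)  cross = 18·37 − 20·20 = 266.0000; (r_i+r_j)·cross = 38·266.0000 = 10108.0000
edge 5: (20,37)→(16.5,40)  cross = 20·40 − 16.5·37 = 189.5000; (r_i+r_j)·cross = 36.5·189.5000 = 6916.7500
edge 6: (16.5,40)→(6,39.5)  cross = 16.5·39.5 − 6·40 = 411.7500; (r_i+r_j)·cross = 22.5·411.7500 = 9264.3750
edge 7: (6,39.5)→(2,28)  cross = 6·28 − 2·39.5 = 89.0000; (r_i+r_j)·cross = 8·89.0000 = 712.0000
edge 8: (2,28)→(1,13)  cross = 2·13 − 1·28 = -2.0000; (r_i+r_j)·cross = 3·-2.0000 = -6.0000
Σcross = 1044.5000 → A = |Σcross|/2 = 522.2500 mm²
Σ(r_i+r_j)·cross = 32886.3750 → first moment M = |Σ|/6 = 5481.0625
R_c = M/A = 5481.0625/522.2500 = 10.4951 mm
θ = 342° = 5.969026 rad
V = θ·R_c·A = 5.969026·10.4951·522.2500 = 32716.605 mm³

Volume = 32716.605 mm³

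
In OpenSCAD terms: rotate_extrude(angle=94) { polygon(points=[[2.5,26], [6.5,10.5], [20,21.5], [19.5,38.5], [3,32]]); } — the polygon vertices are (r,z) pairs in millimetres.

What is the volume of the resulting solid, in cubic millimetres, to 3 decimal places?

Profile (r,z), 5 vertices: (2.5,26) (6.5,10.5) (20,21.5) (19.5,38.5) (3,32)
edge 0: (2.5,26)→(6.5,10.5)  cross = 2.5·10.5 − 6.5·26 = -142.7500; (r_i+r_j)·cross = 9·-142.7500 = -1284.7500
edge 1: (6.5,10.5)→(20,21.5)  cross = 6.5·21.5 − 20·10.5 = -70.2500; (r_i+r_j)·cross = 26.5·-70.2500 = -1861.6250
edge 2: (20,21.5)→(19.5,38.5)  cross = 20·38.5 − 19.5·21.5 = 350.7500; (r_i+r_j)·cross = 39.5·350.7500 = 13854.6250
edge 3: (19.5,38.5)→(3,32)  cross = 19.5·32 − 3·38.5 = 508.5000; (r_i+r_j)·cross = 22.5·508.5000 = 11441.2500
edge 4: (3,32)→(2.5,26)  cross = 3·26 − 2.5·32 = -2.0000; (r_i+r_j)·cross = 5.5·-2.0000 = -11.0000
Σcross = 644.2500 → A = |Σcross|/2 = 322.1250 mm²
Σ(r_i+r_j)·cross = 22138.5000 → first moment M = |Σ|/6 = 3689.7500
R_c = M/A = 3689.7500/322.1250 = 11.4544 mm
θ = 94° = 1.640609 rad
V = θ·R_c·A = 1.640609·11.4544·322.1250 = 6053.439 mm³

Volume = 6053.439 mm³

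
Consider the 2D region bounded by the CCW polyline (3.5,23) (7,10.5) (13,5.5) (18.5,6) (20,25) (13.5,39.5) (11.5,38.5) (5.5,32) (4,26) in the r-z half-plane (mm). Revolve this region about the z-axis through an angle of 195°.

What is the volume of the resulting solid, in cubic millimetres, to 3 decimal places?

Profile (r,z), 9 vertices: (3.5,23) (7,10.5) (13,5.5) (18.5,6) (20,25) (13.5,39.5) (11.5,38.5) (5.5,32) (4,26)
edge 0: (3.5,23)→(7,10.5)  cross = 3.5·10.5 − 7·23 = -124.2500; (r_i+r_j)·cross = 10.5·-124.2500 = -1304.6250
edge 1: (7,10.5)→(13,5.5)  cross = 7·5.5 − 13·10.5 = -98.0000; (r_i+r_j)·cross = 20·-98.0000 = -1960.0000
edge 2: (13,5.5)→(18.5,6)  cross = 13·6 − 18.5·5.5 = -23.7500; (r_i+r_j)·cross = 31.5·-23.7500 = -748.1250
edge 3: (18.5,6)→(20,25)  cross = 18.5·25 − 20·6 = 342.5000; (r_i+r_j)·cross = 38.5·342.5000 = 13186.2500
edge 4: (20,25)→(13.5,39.5)  cross = 20·39.5 − 13.5·25 = 452.5000; (r_i+r_j)·cross = 33.5·452.5000 = 15158.7500
edge 5: (13.5,39.5)→(11.5,38.5)  cross = 13.5·38.5 − 11.5·39.5 = 65.5000; (r_i+r_j)·cross = 25·65.5000 = 1637.5000
edge 6: (11.5,38.5)→(5.5,32)  cross = 11.5·32 − 5.5·38.5 = 156.2500; (r_i+r_j)·cross = 17·156.2500 = 2656.2500
edge 7: (5.5,32)→(4,26)  cross = 5.5·26 − 4·32 = 15.0000; (r_i+r_j)·cross = 9.5·15.0000 = 142.5000
edge 8: (4,26)→(3.5,23)  cross = 4·23 − 3.5·26 = 1.0000; (r_i+r_j)·cross = 7.5·1.0000 = 7.5000
Σcross = 786.7500 → A = |Σcross|/2 = 393.3750 mm²
Σ(r_i+r_j)·cross = 28776.0000 → first moment M = |Σ|/6 = 4796.0000
R_c = M/A = 4796.0000/393.3750 = 12.1919 mm
θ = 195° = 3.403392 rad
V = θ·R_c·A = 3.403392·12.1919·393.3750 = 16322.668 mm³

Volume = 16322.668 mm³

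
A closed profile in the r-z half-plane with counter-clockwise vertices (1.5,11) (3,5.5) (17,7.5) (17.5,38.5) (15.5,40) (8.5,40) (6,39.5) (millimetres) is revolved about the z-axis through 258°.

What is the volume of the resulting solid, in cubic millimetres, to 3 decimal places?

Volume = 21079.057 mm³

Profile (r,z), 7 vertices: (1.5,11) (3,5.5) (17,7.5) (17.5,38.5) (15.5,40) (8.5,40) (6,39.5)
edge 0: (1.5,11)→(3,5.5)  cross = 1.5·5.5 − 3·11 = -24.7500; (r_i+r_j)·cross = 4.5·-24.7500 = -111.3750
edge 1: (3,5.5)→(17,7.5)  cross = 3·7.5 − 17·5.5 = -71.0000; (r_i+r_j)·cross = 20·-71.0000 = -1420.0000
edge 2: (17,7.5)→(17.5,38.5)  cross = 17·38.5 − 17.5·7.5 = 523.2500; (r_i+r_j)·cross = 34.5·523.2500 = 18052.1250
edge 3: (17.5,38.5)→(15.5,40)  cross = 17.5·40 − 15.5·38.5 = 103.2500; (r_i+r_j)·cross = 33·103.2500 = 3407.2500
edge 4: (15.5,40)→(8.5,40)  cross = 15.5·40 − 8.5·40 = 280.0000; (r_i+r_j)·cross = 24·280.0000 = 6720.0000
edge 5: (8.5,40)→(6,39.5)  cross = 8.5·39.5 − 6·40 = 95.7500; (r_i+r_j)·cross = 14.5·95.7500 = 1388.3750
edge 6: (6,39.5)→(1.5,11)  cross = 6·11 − 1.5·39.5 = 6.7500; (r_i+r_j)·cross = 7.5·6.7500 = 50.6250
Σcross = 913.2500 → A = |Σcross|/2 = 456.6250 mm²
Σ(r_i+r_j)·cross = 28087.0000 → first moment M = |Σ|/6 = 4681.1667
R_c = M/A = 4681.1667/456.6250 = 10.2517 mm
θ = 258° = 4.502949 rad
V = θ·R_c·A = 4.502949·10.2517·456.6250 = 21079.057 mm³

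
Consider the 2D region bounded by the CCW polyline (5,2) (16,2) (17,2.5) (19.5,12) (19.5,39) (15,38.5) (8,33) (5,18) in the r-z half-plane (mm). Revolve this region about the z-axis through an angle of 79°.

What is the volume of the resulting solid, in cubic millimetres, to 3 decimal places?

Volume = 8016.057 mm³

Profile (r,z), 8 vertices: (5,2) (16,2) (17,2.5) (19.5,12) (19.5,39) (15,38.5) (8,33) (5,18)
edge 0: (5,2)→(16,2)  cross = 5·2 − 16·2 = -22.0000; (r_i+r_j)·cross = 21·-22.0000 = -462.0000
edge 1: (16,2)→(17,2.5)  cross = 16·2.5 − 17·2 = 6.0000; (r_i+r_j)·cross = 33·6.0000 = 198.0000
edge 2: (17,2.5)→(19.5,12)  cross = 17·12 − 19.5·2.5 = 155.2500; (r_i+r_j)·cross = 36.5·155.2500 = 5666.6250
edge 3: (19.5,12)→(19.5,39)  cross = 19.5·39 − 19.5·12 = 526.5000; (r_i+r_j)·cross = 39·526.5000 = 20533.5000
edge 4: (19.5,39)→(15,38.5)  cross = 19.5·38.5 − 15·39 = 165.7500; (r_i+r_j)·cross = 34.5·165.7500 = 5718.3750
edge 5: (15,38.5)→(8,33)  cross = 15·33 − 8·38.5 = 187.0000; (r_i+r_j)·cross = 23·187.0000 = 4301.0000
edge 6: (8,33)→(5,18)  cross = 8·18 − 5·33 = -21.0000; (r_i+r_j)·cross = 13·-21.0000 = -273.0000
edge 7: (5,18)→(5,2)  cross = 5·2 − 5·18 = -80.0000; (r_i+r_j)·cross = 10·-80.0000 = -800.0000
Σcross = 917.5000 → A = |Σcross|/2 = 458.7500 mm²
Σ(r_i+r_j)·cross = 34882.5000 → first moment M = |Σ|/6 = 5813.7500
R_c = M/A = 5813.7500/458.7500 = 12.6730 mm
θ = 79° = 1.378810 rad
V = θ·R_c·A = 1.378810·12.6730·458.7500 = 8016.057 mm³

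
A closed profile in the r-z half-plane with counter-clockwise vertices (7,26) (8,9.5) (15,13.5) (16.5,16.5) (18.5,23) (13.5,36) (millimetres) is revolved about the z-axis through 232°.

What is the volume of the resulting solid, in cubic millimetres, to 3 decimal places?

Volume = 9358.883 mm³

Profile (r,z), 6 vertices: (7,26) (8,9.5) (15,13.5) (16.5,16.5) (18.5,23) (13.5,36)
edge 0: (7,26)→(8,9.5)  cross = 7·9.5 − 8·26 = -141.5000; (r_i+r_j)·cross = 15·-141.5000 = -2122.5000
edge 1: (8,9.5)→(15,13.5)  cross = 8·13.5 − 15·9.5 = -34.5000; (r_i+r_j)·cross = 23·-34.5000 = -793.5000
edge 2: (15,13.5)→(16.5,16.5)  cross = 15·16.5 − 16.5·13.5 = 24.7500; (r_i+r_j)·cross = 31.5·24.7500 = 779.6250
edge 3: (16.5,16.5)→(18.5,23)  cross = 16.5·23 − 18.5·16.5 = 74.2500; (r_i+r_j)·cross = 35·74.2500 = 2598.7500
edge 4: (18.5,23)→(13.5,36)  cross = 18.5·36 − 13.5·23 = 355.5000; (r_i+r_j)·cross = 32·355.5000 = 11376.0000
edge 5: (13.5,36)→(7,26)  cross = 13.5·26 − 7·36 = 99.0000; (r_i+r_j)·cross = 20.5·99.0000 = 2029.5000
Σcross = 377.5000 → A = |Σcross|/2 = 188.7500 mm²
Σ(r_i+r_j)·cross = 13867.8750 → first moment M = |Σ|/6 = 2311.3125
R_c = M/A = 2311.3125/188.7500 = 12.2454 mm
θ = 232° = 4.049164 rad
V = θ·R_c·A = 4.049164·12.2454·188.7500 = 9358.883 mm³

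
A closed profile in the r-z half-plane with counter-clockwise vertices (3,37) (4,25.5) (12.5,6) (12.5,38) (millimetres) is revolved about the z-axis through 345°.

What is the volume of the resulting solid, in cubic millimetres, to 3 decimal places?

Volume = 10073.653 mm³

Profile (r,z), 4 vertices: (3,37) (4,25.5) (12.5,6) (12.5,38)
edge 0: (3,37)→(4,25.5)  cross = 3·25.5 − 4·37 = -71.5000; (r_i+r_j)·cross = 7·-71.5000 = -500.5000
edge 1: (4,25.5)→(12.5,6)  cross = 4·6 − 12.5·25.5 = -294.7500; (r_i+r_j)·cross = 16.5·-294.7500 = -4863.3750
edge 2: (12.5,6)→(12.5,38)  cross = 12.5·38 − 12.5·6 = 400.0000; (r_i+r_j)·cross = 25·400.0000 = 10000.0000
edge 3: (12.5,38)→(3,37)  cross = 12.5·37 − 3·38 = 348.5000; (r_i+r_j)·cross = 15.5·348.5000 = 5401.7500
Σcross = 382.2500 → A = |Σcross|/2 = 191.1250 mm²
Σ(r_i+r_j)·cross = 10037.8750 → first moment M = |Σ|/6 = 1672.9792
R_c = M/A = 1672.9792/191.1250 = 8.7533 mm
θ = 345° = 6.021386 rad
V = θ·R_c·A = 6.021386·8.7533·191.1250 = 10073.653 mm³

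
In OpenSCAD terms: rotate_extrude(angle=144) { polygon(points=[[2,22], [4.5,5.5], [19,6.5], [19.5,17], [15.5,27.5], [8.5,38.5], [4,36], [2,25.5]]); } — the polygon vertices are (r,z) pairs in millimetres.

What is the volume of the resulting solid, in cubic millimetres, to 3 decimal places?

Volume = 10692.096 mm³

Profile (r,z), 8 vertices: (2,22) (4.5,5.5) (19,6.5) (19.5,17) (15.5,27.5) (8.5,38.5) (4,36) (2,25.5)
edge 0: (2,22)→(4.5,5.5)  cross = 2·5.5 − 4.5·22 = -88.0000; (r_i+r_j)·cross = 6.5·-88.0000 = -572.0000
edge 1: (4.5,5.5)→(19,6.5)  cross = 4.5·6.5 − 19·5.5 = -75.2500; (r_i+r_j)·cross = 23.5·-75.2500 = -1768.3750
edge 2: (19,6.5)→(19.5,17)  cross = 19·17 − 19.5·6.5 = 196.2500; (r_i+r_j)·cross = 38.5·196.2500 = 7555.6250
edge 3: (19.5,17)→(15.5,27.5)  cross = 19.5·27.5 − 15.5·17 = 272.7500; (r_i+r_j)·cross = 35·272.7500 = 9546.2500
edge 4: (15.5,27.5)→(8.5,38.5)  cross = 15.5·38.5 − 8.5·27.5 = 363.0000; (r_i+r_j)·cross = 24·363.0000 = 8712.0000
edge 5: (8.5,38.5)→(4,36)  cross = 8.5·36 − 4·38.5 = 152.0000; (r_i+r_j)·cross = 12.5·152.0000 = 1900.0000
edge 6: (4,36)→(2,25.5)  cross = 4·25.5 − 2·36 = 30.0000; (r_i+r_j)·cross = 6·30.0000 = 180.0000
edge 7: (2,25.5)→(2,22)  cross = 2·22 − 2·25.5 = -7.0000; (r_i+r_j)·cross = 4·-7.0000 = -28.0000
Σcross = 843.7500 → A = |Σcross|/2 = 421.8750 mm²
Σ(r_i+r_j)·cross = 25525.5000 → first moment M = |Σ|/6 = 4254.2500
R_c = M/A = 4254.2500/421.8750 = 10.0841 mm
θ = 144° = 2.513274 rad
V = θ·R_c·A = 2.513274·10.0841·421.8750 = 10692.096 mm³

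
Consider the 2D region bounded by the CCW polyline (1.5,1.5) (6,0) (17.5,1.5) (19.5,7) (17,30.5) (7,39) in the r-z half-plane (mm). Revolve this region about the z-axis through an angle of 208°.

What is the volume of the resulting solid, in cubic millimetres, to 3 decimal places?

Volume = 18961.658 mm³

Profile (r,z), 6 vertices: (1.5,1.5) (6,0) (17.5,1.5) (19.5,7) (17,30.5) (7,39)
edge 0: (1.5,1.5)→(6,0)  cross = 1.5·0 − 6·1.5 = -9.0000; (r_i+r_j)·cross = 7.5·-9.0000 = -67.5000
edge 1: (6,0)→(17.5,1.5)  cross = 6·1.5 − 17.5·0 = 9.0000; (r_i+r_j)·cross = 23.5·9.0000 = 211.5000
edge 2: (17.5,1.5)→(19.5,7)  cross = 17.5·7 − 19.5·1.5 = 93.2500; (r_i+r_j)·cross = 37·93.2500 = 3450.2500
edge 3: (19.5,7)→(17,30.5)  cross = 19.5·30.5 − 17·7 = 475.7500; (r_i+r_j)·cross = 36.5·475.7500 = 17364.8750
edge 4: (17,30.5)→(7,39)  cross = 17·39 − 7·30.5 = 449.5000; (r_i+r_j)·cross = 24·449.5000 = 10788.0000
edge 5: (7,39)→(1.5,1.5)  cross = 7·1.5 − 1.5·39 = -48.0000; (r_i+r_j)·cross = 8.5·-48.0000 = -408.0000
Σcross = 970.5000 → A = |Σcross|/2 = 485.2500 mm²
Σ(r_i+r_j)·cross = 31339.1250 → first moment M = |Σ|/6 = 5223.1875
R_c = M/A = 5223.1875/485.2500 = 10.7639 mm
θ = 208° = 3.630285 rad
V = θ·R_c·A = 3.630285·10.7639·485.2500 = 18961.658 mm³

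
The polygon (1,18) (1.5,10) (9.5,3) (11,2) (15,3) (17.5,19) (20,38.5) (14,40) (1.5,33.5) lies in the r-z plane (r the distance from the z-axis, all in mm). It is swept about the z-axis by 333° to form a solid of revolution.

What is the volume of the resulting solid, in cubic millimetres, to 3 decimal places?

Volume = 31502.808 mm³

Profile (r,z), 9 vertices: (1,18) (1.5,10) (9.5,3) (11,2) (15,3) (17.5,19) (20,38.5) (14,40) (1.5,33.5)
edge 0: (1,18)→(1.5,10)  cross = 1·10 − 1.5·18 = -17.0000; (r_i+r_j)·cross = 2.5·-17.0000 = -42.5000
edge 1: (1.5,10)→(9.5,3)  cross = 1.5·3 − 9.5·10 = -90.5000; (r_i+r_j)·cross = 11·-90.5000 = -995.5000
edge 2: (9.5,3)→(11,2)  cross = 9.5·2 − 11·3 = -14.0000; (r_i+r_j)·cross = 20.5·-14.0000 = -287.0000
edge 3: (11,2)→(15,3)  cross = 11·3 − 15·2 = 3.0000; (r_i+r_j)·cross = 26·3.0000 = 78.0000
edge 4: (15,3)→(17.5,19)  cross = 15·19 − 17.5·3 = 232.5000; (r_i+r_j)·cross = 32.5·232.5000 = 7556.2500
edge 5: (17.5,19)→(20,38.5)  cross = 17.5·38.5 − 20·19 = 293.7500; (r_i+r_j)·cross = 37.5·293.7500 = 11015.6250
edge 6: (20,38.5)→(14,40)  cross = 20·40 − 14·38.5 = 261.0000; (r_i+r_j)·cross = 34·261.0000 = 8874.0000
edge 7: (14,40)→(1.5,33.5)  cross = 14·33.5 − 1.5·40 = 409.0000; (r_i+r_j)·cross = 15.5·409.0000 = 6339.5000
edge 8: (1.5,33.5)→(1,18)  cross = 1.5·18 − 1·33.5 = -6.5000; (r_i+r_j)·cross = 2.5·-6.5000 = -16.2500
Σcross = 1071.2500 → A = |Σcross|/2 = 535.6250 mm²
Σ(r_i+r_j)·cross = 32522.1250 → first moment M = |Σ|/6 = 5420.3542
R_c = M/A = 5420.3542/535.6250 = 10.1197 mm
θ = 333° = 5.811946 rad
V = θ·R_c·A = 5.811946·10.1197·535.6250 = 31502.808 mm³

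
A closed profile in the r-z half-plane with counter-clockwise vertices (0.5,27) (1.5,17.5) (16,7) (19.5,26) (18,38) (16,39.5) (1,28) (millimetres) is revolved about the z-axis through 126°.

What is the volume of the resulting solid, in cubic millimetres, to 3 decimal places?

Volume = 9473.054 mm³

Profile (r,z), 7 vertices: (0.5,27) (1.5,17.5) (16,7) (19.5,26) (18,38) (16,39.5) (1,28)
edge 0: (0.5,27)→(1.5,17.5)  cross = 0.5·17.5 − 1.5·27 = -31.7500; (r_i+r_j)·cross = 2·-31.7500 = -63.5000
edge 1: (1.5,17.5)→(16,7)  cross = 1.5·7 − 16·17.5 = -269.5000; (r_i+r_j)·cross = 17.5·-269.5000 = -4716.2500
edge 2: (16,7)→(19.5,26)  cross = 16·26 − 19.5·7 = 279.5000; (r_i+r_j)·cross = 35.5·279.5000 = 9922.2500
edge 3: (19.5,26)→(18,38)  cross = 19.5·38 − 18·26 = 273.0000; (r_i+r_j)·cross = 37.5·273.0000 = 10237.5000
edge 4: (18,38)→(16,39.5)  cross = 18·39.5 − 16·38 = 103.0000; (r_i+r_j)·cross = 34·103.0000 = 3502.0000
edge 5: (16,39.5)→(1,28)  cross = 16·28 − 1·39.5 = 408.5000; (r_i+r_j)·cross = 17·408.5000 = 6944.5000
edge 6: (1,28)→(0.5,27)  cross = 1·27 − 0.5·28 = 13.0000; (r_i+r_j)·cross = 1.5·13.0000 = 19.5000
Σcross = 775.7500 → A = |Σcross|/2 = 387.8750 mm²
Σ(r_i+r_j)·cross = 25846.0000 → first moment M = |Σ|/6 = 4307.6667
R_c = M/A = 4307.6667/387.8750 = 11.1058 mm
θ = 126° = 2.199115 rad
V = θ·R_c·A = 2.199115·11.1058·387.8750 = 9473.054 mm³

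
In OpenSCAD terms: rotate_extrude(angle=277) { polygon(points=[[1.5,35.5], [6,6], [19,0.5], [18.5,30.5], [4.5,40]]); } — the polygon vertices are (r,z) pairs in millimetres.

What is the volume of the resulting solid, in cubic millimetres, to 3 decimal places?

Profile (r,z), 5 vertices: (1.5,35.5) (6,6) (19,0.5) (18.5,30.5) (4.5,40)
edge 0: (1.5,35.5)→(6,6)  cross = 1.5·6 − 6·35.5 = -204.0000; (r_i+r_j)·cross = 7.5·-204.0000 = -1530.0000
edge 1: (6,6)→(19,0.5)  cross = 6·0.5 − 19·6 = -111.0000; (r_i+r_j)·cross = 25·-111.0000 = -2775.0000
edge 2: (19,0.5)→(18.5,30.5)  cross = 19·30.5 − 18.5·0.5 = 570.2500; (r_i+r_j)·cross = 37.5·570.2500 = 21384.3750
edge 3: (18.5,30.5)→(4.5,40)  cross = 18.5·40 − 4.5·30.5 = 602.7500; (r_i+r_j)·cross = 23·602.7500 = 13863.2500
edge 4: (4.5,40)→(1.5,35.5)  cross = 4.5·35.5 − 1.5·40 = 99.7500; (r_i+r_j)·cross = 6·99.7500 = 598.5000
Σcross = 957.7500 → A = |Σcross|/2 = 478.8750 mm²
Σ(r_i+r_j)·cross = 31541.1250 → first moment M = |Σ|/6 = 5256.8542
R_c = M/A = 5256.8542/478.8750 = 10.9775 mm
θ = 277° = 4.834562 rad
V = θ·R_c·A = 4.834562·10.9775·478.8750 = 25414.588 mm³

Volume = 25414.588 mm³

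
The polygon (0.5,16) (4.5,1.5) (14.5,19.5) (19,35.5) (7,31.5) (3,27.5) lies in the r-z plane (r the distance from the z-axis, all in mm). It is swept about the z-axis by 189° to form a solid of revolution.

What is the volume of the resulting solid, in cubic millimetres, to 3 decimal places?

Volume = 8757.975 mm³

Profile (r,z), 6 vertices: (0.5,16) (4.5,1.5) (14.5,19.5) (19,35.5) (7,31.5) (3,27.5)
edge 0: (0.5,16)→(4.5,1.5)  cross = 0.5·1.5 − 4.5·16 = -71.2500; (r_i+r_j)·cross = 5·-71.2500 = -356.2500
edge 1: (4.5,1.5)→(14.5,19.5)  cross = 4.5·19.5 − 14.5·1.5 = 66.0000; (r_i+r_j)·cross = 19·66.0000 = 1254.0000
edge 2: (14.5,19.5)→(19,35.5)  cross = 14.5·35.5 − 19·19.5 = 144.2500; (r_i+r_j)·cross = 33.5·144.2500 = 4832.3750
edge 3: (19,35.5)→(7,31.5)  cross = 19·31.5 − 7·35.5 = 350.0000; (r_i+r_j)·cross = 26·350.0000 = 9100.0000
edge 4: (7,31.5)→(3,27.5)  cross = 7·27.5 − 3·31.5 = 98.0000; (r_i+r_j)·cross = 10·98.0000 = 980.0000
edge 5: (3,27.5)→(0.5,16)  cross = 3·16 − 0.5·27.5 = 34.2500; (r_i+r_j)·cross = 3.5·34.2500 = 119.8750
Σcross = 621.2500 → A = |Σcross|/2 = 310.6250 mm²
Σ(r_i+r_j)·cross = 15930.0000 → first moment M = |Σ|/6 = 2655.0000
R_c = M/A = 2655.0000/310.6250 = 8.5473 mm
θ = 189° = 3.298672 rad
V = θ·R_c·A = 3.298672·8.5473·310.6250 = 8757.975 mm³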